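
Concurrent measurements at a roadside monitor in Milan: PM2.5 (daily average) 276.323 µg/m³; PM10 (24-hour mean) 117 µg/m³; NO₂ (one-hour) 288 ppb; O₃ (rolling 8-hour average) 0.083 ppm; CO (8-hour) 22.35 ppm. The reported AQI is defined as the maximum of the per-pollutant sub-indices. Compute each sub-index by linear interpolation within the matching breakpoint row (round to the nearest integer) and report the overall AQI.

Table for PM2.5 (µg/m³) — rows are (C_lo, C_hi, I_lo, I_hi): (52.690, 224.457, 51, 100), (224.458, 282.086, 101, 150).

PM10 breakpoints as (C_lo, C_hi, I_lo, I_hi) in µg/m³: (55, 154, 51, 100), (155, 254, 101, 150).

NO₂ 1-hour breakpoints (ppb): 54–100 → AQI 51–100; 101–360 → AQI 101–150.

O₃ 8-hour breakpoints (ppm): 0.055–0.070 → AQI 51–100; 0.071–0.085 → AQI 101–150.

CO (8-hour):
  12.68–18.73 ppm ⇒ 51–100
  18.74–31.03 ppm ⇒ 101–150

PM2.5: 276.323 lies in 224.458–282.086, so I_lo=101, I_hi=150, C_lo=224.458, C_hi=282.086.
(150−101)/(282.086−224.458) × (276.323−224.458) + 101 = 49/57.628 × 51.865 + 101 ≈ 145.10 → 145.
PM10 117: bracket 55–154 → index 51–100; slope 49/99, offset 62.
AQI = 51 + 49/99·62 ≈ 81.69 ⇒ 82.
NO₂: row 101–360 (AQI 101–150). (150−101)·(288−101)/(360−101) + 101 = 49·187/259 + 101 ≈ 136.38 → 136.
O₃ 0.083: bracket 0.071–0.085 → index 101–150; slope 49/0.014, offset 0.012.
AQI = 101 + 49/0.014·0.012 ≈ 143.00 ⇒ 143.
CO: row 18.74–31.03 (AQI 101–150). (150−101)·(22.35−18.74)/(31.03−18.74) + 101 = 49·3.61/12.29 + 101 ≈ 115.39 → 115.
Sub-indices: PM2.5→145, PM10→82, NO₂→136, O₃→143, CO→115. Overall AQI = max = 145; dominant pollutant is PM2.5.
AQI 145: Unhealthy for Sensitive Groups.

145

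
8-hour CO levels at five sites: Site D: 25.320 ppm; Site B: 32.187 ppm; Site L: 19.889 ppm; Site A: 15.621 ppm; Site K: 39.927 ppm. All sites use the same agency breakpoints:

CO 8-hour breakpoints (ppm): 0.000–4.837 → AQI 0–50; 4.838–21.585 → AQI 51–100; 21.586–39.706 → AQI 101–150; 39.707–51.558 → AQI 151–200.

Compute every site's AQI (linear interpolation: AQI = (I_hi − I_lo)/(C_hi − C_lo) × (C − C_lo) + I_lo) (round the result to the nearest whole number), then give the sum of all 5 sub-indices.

571

Site D: 25.320 ∈ [21.586, 39.706] ↔ index [101, 150].
101 + (25.320−21.586)·(150−101)/(39.706−21.586) = 101 + 3.734·49/18.120 ≈ 111.10, so AQI = 111.
Site B: 32.187 lies in 21.586–39.706, so I_lo=101, I_hi=150, C_lo=21.586, C_hi=39.706.
(150−101)/(39.706−21.586) × (32.187−21.586) + 101 = 49/18.120 × 10.601 + 101 ≈ 129.67 → 130.
Site L: 19.889 lies in 4.838–21.585, so I_lo=51, I_hi=100, C_lo=4.838, C_hi=21.585.
(100−51)/(21.585−4.838) × (19.889−4.838) + 51 = 49/16.747 × 15.051 + 51 ≈ 95.04 → 95.
Site A: row 4.838–21.585 (AQI 51–100). (100−51)·(15.621−4.838)/(21.585−4.838) + 51 = 49·10.783/16.747 + 51 ≈ 82.55 → 83.
Site K: 39.927 ∈ [39.707, 51.558] ↔ index [151, 200].
151 + (39.927−39.707)·(200−151)/(51.558−39.707) = 151 + 0.220·49/11.851 ≈ 151.91, so AQI = 152.
AQIs: Site D=111, Site B=130, Site L=95, Site A=83, Site K=152. Sum = 111 + 130 + 95 + 83 + 152 = 571.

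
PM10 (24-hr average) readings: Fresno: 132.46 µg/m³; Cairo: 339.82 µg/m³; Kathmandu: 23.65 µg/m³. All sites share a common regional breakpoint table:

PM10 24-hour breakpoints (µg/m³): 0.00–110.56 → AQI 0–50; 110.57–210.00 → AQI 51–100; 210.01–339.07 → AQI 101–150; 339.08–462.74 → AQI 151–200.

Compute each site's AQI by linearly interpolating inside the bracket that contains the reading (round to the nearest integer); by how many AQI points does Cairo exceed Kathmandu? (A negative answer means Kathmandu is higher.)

Fresno: 132.46 ∈ [110.57, 210.00] ↔ index [51, 100].
51 + (132.46−110.57)·(100−51)/(210.00−110.57) = 51 + 21.89·49/99.43 ≈ 61.79, so AQI = 62.
Cairo: 339.82 ∈ [339.08, 462.74] ↔ index [151, 200].
151 + (339.82−339.08)·(200−151)/(462.74−339.08) = 151 + 0.74·49/123.66 ≈ 151.29, so AQI = 151.
Kathmandu: 23.65 ∈ [0.00, 110.56] ↔ index [0, 50].
0 + (23.65−0.00)·(50−0)/(110.56−0.00) = 0 + 23.65·50/110.56 ≈ 10.70, so AQI = 11.
AQIs: Fresno=62, Cairo=151, Kathmandu=11. Cairo (151) − Kathmandu (11) = 140.

140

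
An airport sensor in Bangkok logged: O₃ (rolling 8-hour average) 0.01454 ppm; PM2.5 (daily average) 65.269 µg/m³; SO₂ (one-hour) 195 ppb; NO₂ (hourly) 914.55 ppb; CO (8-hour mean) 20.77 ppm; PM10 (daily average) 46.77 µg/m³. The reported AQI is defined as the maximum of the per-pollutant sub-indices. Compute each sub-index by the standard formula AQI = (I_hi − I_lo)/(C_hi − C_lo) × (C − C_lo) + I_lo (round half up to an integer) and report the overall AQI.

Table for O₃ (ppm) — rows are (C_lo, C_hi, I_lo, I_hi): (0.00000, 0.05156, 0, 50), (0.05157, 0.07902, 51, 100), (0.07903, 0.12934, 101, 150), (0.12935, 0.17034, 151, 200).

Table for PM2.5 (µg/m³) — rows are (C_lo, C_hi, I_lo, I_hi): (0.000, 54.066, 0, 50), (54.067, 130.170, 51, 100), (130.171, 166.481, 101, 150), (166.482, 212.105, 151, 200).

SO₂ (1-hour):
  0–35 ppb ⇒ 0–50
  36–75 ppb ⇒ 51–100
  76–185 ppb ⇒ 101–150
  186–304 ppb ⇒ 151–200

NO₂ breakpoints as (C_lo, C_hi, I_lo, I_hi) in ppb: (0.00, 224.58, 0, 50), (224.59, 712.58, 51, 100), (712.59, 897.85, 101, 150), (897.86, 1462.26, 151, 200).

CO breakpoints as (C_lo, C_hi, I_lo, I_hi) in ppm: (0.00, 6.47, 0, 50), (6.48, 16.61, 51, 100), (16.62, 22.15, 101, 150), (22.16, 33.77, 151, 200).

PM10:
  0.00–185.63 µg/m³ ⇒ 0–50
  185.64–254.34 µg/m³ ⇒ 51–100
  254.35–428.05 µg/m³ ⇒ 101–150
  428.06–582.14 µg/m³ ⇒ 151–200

O₃: row 0.00000–0.05156 (AQI 0–50). (50−0)·(0.01454−0.00000)/(0.05156−0.00000) + 0 = 50·0.01454/0.05156 + 0 ≈ 14.10 → 14.
PM2.5: 65.269 lies in 54.067–130.170, so I_lo=51, I_hi=100, C_lo=54.067, C_hi=130.170.
(100−51)/(130.170−54.067) × (65.269−54.067) + 51 = 49/76.103 × 11.202 + 51 ≈ 58.21 → 58.
SO₂: 195 ∈ [186, 304] ↔ index [151, 200].
151 + (195−186)·(200−151)/(304−186) = 151 + 9·49/118 ≈ 154.74, so AQI = 155.
NO₂: 914.55 lies in 897.86–1462.26, so I_lo=151, I_hi=200, C_lo=897.86, C_hi=1462.26.
(200−151)/(1462.26−897.86) × (914.55−897.86) + 151 = 49/564.40 × 16.69 + 151 ≈ 152.45 → 152.
CO: 20.77 ∈ [16.62, 22.15] ↔ index [101, 150].
101 + (20.77−16.62)·(150−101)/(22.15−16.62) = 101 + 4.15·49/5.53 ≈ 137.77, so AQI = 138.
PM10 46.77: bracket 0.00–185.63 → index 0–50; slope 50/185.63, offset 46.77.
AQI = 0 + 50/185.63·46.77 ≈ 12.60 ⇒ 13.
Sub-indices: O₃→14, PM2.5→58, SO₂→155, NO₂→152, CO→138, PM10→13. Overall AQI = max = 155; dominant pollutant is SO₂.
AQI 155: Unhealthy.

155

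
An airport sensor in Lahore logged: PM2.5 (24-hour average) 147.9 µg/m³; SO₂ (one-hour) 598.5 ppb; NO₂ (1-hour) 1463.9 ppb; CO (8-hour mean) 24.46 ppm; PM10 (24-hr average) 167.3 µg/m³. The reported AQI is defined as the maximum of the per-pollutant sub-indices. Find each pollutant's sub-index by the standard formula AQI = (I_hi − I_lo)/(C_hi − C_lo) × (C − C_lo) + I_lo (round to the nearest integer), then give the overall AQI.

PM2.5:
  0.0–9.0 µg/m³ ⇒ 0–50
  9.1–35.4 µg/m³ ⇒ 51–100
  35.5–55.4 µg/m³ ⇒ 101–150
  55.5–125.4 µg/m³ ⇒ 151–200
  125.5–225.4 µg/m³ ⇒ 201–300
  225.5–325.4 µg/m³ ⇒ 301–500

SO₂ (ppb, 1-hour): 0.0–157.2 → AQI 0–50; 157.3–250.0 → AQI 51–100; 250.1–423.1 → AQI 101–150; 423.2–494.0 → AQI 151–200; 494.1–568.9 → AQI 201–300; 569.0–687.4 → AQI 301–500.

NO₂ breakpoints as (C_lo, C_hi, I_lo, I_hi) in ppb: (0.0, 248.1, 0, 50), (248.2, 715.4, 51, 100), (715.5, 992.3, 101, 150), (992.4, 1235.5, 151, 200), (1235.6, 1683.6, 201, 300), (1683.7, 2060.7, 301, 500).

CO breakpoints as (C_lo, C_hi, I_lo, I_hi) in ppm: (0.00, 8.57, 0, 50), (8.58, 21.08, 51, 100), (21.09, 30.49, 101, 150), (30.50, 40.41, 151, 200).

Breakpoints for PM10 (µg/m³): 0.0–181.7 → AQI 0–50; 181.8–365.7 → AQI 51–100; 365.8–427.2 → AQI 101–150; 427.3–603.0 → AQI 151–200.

PM2.5: row 125.5–225.4 (AQI 201–300). (300−201)·(147.9−125.5)/(225.4−125.5) + 201 = 99·22.4/99.9 + 201 ≈ 223.20 → 223.
SO₂: 598.5 ∈ [569.0, 687.4] ↔ index [301, 500].
301 + (598.5−569.0)·(500−301)/(687.4−569.0) = 301 + 29.5·199/118.4 ≈ 350.58, so AQI = 351.
NO₂: 1463.9 lies in 1235.6–1683.6, so I_lo=201, I_hi=300, C_lo=1235.6, C_hi=1683.6.
(300−201)/(1683.6−1235.6) × (1463.9−1235.6) + 201 = 99/448.0 × 228.3 + 201 ≈ 251.45 → 251.
CO 24.46: bracket 21.09–30.49 → index 101–150; slope 49/9.40, offset 3.37.
AQI = 101 + 49/9.40·3.37 ≈ 118.57 ⇒ 119.
PM10: 167.3 ∈ [0.0, 181.7] ↔ index [0, 50].
0 + (167.3−0.0)·(50−0)/(181.7−0.0) = 0 + 167.3·50/181.7 ≈ 46.04, so AQI = 46.
Sub-indices: PM2.5→223, SO₂→351, NO₂→251, CO→119, PM10→46. Overall AQI = max = 351; dominant pollutant is SO₂.

351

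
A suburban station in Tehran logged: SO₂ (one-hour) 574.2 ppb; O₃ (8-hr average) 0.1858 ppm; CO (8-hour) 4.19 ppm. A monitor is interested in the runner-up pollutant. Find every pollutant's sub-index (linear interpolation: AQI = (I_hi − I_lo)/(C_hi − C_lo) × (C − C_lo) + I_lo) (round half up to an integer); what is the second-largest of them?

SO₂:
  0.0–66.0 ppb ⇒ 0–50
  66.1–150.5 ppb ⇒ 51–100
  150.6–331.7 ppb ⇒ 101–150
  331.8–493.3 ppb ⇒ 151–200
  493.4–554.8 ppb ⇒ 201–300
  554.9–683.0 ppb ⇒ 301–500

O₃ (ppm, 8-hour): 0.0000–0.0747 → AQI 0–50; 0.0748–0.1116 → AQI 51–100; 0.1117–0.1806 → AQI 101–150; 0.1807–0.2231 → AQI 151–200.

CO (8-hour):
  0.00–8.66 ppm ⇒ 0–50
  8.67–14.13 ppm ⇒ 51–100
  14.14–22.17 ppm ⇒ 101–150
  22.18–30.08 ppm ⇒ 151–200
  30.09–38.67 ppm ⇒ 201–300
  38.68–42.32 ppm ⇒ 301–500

SO₂: 574.2 lies in 554.9–683.0, so I_lo=301, I_hi=500, C_lo=554.9, C_hi=683.0.
(500−301)/(683.0−554.9) × (574.2−554.9) + 301 = 199/128.1 × 19.3 + 301 ≈ 330.98 → 331.
O₃: row 0.1807–0.2231 (AQI 151–200). (200−151)·(0.1858−0.1807)/(0.2231−0.1807) + 151 = 49·0.0051/0.0424 + 151 ≈ 156.89 → 157.
CO: 4.19 lies in 0.00–8.66, so I_lo=0, I_hi=50, C_lo=0.00, C_hi=8.66.
(50−0)/(8.66−0.00) × (4.19−0.00) + 0 = 50/8.66 × 4.19 + 0 ≈ 24.19 → 24.
Sub-indices: SO₂→331, O₃→157, CO→24. Ranked high→low: 331, 157, 24. Second-highest sub-index = 157.

157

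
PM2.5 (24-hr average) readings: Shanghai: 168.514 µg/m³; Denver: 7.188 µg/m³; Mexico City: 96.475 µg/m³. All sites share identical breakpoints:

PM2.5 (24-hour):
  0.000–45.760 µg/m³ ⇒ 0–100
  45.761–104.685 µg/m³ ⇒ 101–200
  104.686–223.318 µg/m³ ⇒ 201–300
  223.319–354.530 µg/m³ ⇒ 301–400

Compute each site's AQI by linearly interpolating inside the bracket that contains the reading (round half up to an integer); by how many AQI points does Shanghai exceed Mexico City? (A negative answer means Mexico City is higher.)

68

Shanghai: 168.514 ∈ [104.686, 223.318] ↔ index [201, 300].
201 + (168.514−104.686)·(300−201)/(223.318−104.686) = 201 + 63.828·99/118.632 ≈ 254.27, so AQI = 254.
Denver: 7.188 lies in 0.000–45.760, so I_lo=0, I_hi=100, C_lo=0.000, C_hi=45.760.
(100−0)/(45.760−0.000) × (7.188−0.000) + 0 = 100/45.760 × 7.188 + 0 ≈ 15.71 → 16.
Mexico City: 96.475 ∈ [45.761, 104.685] ↔ index [101, 200].
101 + (96.475−45.761)·(200−101)/(104.685−45.761) = 101 + 50.714·99/58.924 ≈ 186.21, so AQI = 186.
AQIs: Shanghai=254, Denver=16, Mexico City=186. Shanghai (254) − Mexico City (186) = 68.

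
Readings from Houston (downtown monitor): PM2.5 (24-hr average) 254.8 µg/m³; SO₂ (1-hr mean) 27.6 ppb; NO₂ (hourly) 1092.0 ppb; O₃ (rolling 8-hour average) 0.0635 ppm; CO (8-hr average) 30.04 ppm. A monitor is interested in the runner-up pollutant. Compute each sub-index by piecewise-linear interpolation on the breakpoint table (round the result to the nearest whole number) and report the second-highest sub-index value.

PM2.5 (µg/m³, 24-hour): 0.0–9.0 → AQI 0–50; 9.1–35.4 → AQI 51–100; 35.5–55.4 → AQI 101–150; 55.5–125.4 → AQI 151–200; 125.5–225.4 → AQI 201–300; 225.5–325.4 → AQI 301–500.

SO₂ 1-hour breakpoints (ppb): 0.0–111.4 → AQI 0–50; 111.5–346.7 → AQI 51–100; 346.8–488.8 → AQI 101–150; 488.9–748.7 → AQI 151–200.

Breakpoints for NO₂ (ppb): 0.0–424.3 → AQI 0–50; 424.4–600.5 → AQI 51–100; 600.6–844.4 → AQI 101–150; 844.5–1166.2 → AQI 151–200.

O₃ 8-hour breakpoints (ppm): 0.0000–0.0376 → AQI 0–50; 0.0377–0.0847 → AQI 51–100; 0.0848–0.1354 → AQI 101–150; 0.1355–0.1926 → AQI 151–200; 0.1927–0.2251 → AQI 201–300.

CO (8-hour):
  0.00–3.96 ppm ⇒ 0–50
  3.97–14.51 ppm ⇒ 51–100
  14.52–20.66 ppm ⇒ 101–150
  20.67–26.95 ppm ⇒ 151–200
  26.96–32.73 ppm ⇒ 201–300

PM2.5 254.8: bracket 225.5–325.4 → index 301–500; slope 199/99.9, offset 29.3.
AQI = 301 + 199/99.9·29.3 ≈ 359.37 ⇒ 359.
SO₂ 27.6: bracket 0.0–111.4 → index 0–50; slope 50/111.4, offset 27.6.
AQI = 0 + 50/111.4·27.6 ≈ 12.39 ⇒ 12.
NO₂: 1092.0 lies in 844.5–1166.2, so I_lo=151, I_hi=200, C_lo=844.5, C_hi=1166.2.
(200−151)/(1166.2−844.5) × (1092.0−844.5) + 151 = 49/321.7 × 247.5 + 151 ≈ 188.70 → 189.
O₃ 0.0635: bracket 0.0377–0.0847 → index 51–100; slope 49/0.0470, offset 0.0258.
AQI = 51 + 49/0.0470·0.0258 ≈ 77.90 ⇒ 78.
CO 30.04: bracket 26.96–32.73 → index 201–300; slope 99/5.77, offset 3.08.
AQI = 201 + 99/5.77·3.08 ≈ 253.85 ⇒ 254.
Sub-indices: PM2.5→359, SO₂→12, NO₂→189, O₃→78, CO→254. Ranked high→low: 359, 254, 189, 78, 12. Second-highest sub-index = 254.

254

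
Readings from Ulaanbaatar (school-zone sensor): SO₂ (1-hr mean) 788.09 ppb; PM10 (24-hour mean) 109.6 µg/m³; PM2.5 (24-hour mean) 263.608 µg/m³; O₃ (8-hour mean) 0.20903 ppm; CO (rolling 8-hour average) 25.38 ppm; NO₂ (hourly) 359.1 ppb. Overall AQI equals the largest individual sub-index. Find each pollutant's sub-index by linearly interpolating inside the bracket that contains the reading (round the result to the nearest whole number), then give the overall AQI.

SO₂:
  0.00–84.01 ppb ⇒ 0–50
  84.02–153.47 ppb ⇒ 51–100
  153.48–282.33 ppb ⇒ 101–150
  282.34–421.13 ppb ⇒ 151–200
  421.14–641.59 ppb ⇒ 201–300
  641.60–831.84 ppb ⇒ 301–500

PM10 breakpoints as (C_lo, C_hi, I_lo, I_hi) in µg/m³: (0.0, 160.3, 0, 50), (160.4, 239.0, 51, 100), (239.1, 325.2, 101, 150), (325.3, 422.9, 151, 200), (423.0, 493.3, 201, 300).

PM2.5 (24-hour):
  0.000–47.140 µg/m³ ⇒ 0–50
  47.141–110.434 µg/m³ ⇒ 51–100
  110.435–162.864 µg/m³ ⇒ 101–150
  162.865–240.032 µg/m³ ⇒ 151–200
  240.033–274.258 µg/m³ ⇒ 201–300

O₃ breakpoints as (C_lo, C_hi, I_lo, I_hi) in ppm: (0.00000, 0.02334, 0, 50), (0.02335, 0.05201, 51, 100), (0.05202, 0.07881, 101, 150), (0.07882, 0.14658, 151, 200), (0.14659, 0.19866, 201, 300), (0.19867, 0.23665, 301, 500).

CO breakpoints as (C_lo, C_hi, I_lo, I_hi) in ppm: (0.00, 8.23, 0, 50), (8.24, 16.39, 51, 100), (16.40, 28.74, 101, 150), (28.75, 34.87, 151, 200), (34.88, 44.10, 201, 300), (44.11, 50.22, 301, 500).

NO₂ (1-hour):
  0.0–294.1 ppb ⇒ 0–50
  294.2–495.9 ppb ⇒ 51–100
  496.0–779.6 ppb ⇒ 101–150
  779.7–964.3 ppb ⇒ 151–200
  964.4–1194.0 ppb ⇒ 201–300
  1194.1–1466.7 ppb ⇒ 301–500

SO₂: 788.09 lies in 641.60–831.84, so I_lo=301, I_hi=500, C_lo=641.60, C_hi=831.84.
(500−301)/(831.84−641.60) × (788.09−641.60) + 301 = 199/190.24 × 146.49 + 301 ≈ 454.24 → 454.
PM10: row 0.0–160.3 (AQI 0–50). (50−0)·(109.6−0.0)/(160.3−0.0) + 0 = 50·109.6/160.3 + 0 ≈ 34.19 → 34.
PM2.5: 263.608 lies in 240.033–274.258, so I_lo=201, I_hi=300, C_lo=240.033, C_hi=274.258.
(300−201)/(274.258−240.033) × (263.608−240.033) + 201 = 99/34.225 × 23.575 + 201 ≈ 269.19 → 269.
O₃: row 0.19867–0.23665 (AQI 301–500). (500−301)·(0.20903−0.19867)/(0.23665−0.19867) + 301 = 199·0.01036/0.03798 + 301 ≈ 355.28 → 355.
CO 25.38: bracket 16.40–28.74 → index 101–150; slope 49/12.34, offset 8.98.
AQI = 101 + 49/12.34·8.98 ≈ 136.66 ⇒ 137.
NO₂: 359.1 ∈ [294.2, 495.9] ↔ index [51, 100].
51 + (359.1−294.2)·(100−51)/(495.9−294.2) = 51 + 64.9·49/201.7 ≈ 66.77, so AQI = 67.
Sub-indices: SO₂→454, PM10→34, PM2.5→269, O₃→355, CO→137, NO₂→67. Overall AQI = max = 454; dominant pollutant is SO₂.
AQI 454: Hazardous.

454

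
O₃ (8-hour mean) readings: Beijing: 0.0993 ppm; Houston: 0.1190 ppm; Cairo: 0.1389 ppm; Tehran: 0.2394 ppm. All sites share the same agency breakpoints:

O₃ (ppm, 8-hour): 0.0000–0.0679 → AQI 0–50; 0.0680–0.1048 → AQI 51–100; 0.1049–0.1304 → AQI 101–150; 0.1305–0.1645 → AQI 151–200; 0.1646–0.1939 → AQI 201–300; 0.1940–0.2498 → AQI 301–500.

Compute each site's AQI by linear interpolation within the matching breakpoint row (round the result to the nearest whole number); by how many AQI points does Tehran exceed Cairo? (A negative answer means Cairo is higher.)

Beijing: 0.0993 lies in 0.0680–0.1048, so I_lo=51, I_hi=100, C_lo=0.0680, C_hi=0.1048.
(100−51)/(0.1048−0.0680) × (0.0993−0.0680) + 51 = 49/0.0368 × 0.0313 + 51 ≈ 92.68 → 93.
Houston: 0.1190 ∈ [0.1049, 0.1304] ↔ index [101, 150].
101 + (0.1190−0.1049)·(150−101)/(0.1304−0.1049) = 101 + 0.0141·49/0.0255 ≈ 128.09, so AQI = 128.
Cairo: 0.1389 ∈ [0.1305, 0.1645] ↔ index [151, 200].
151 + (0.1389−0.1305)·(200−151)/(0.1645−0.1305) = 151 + 0.0084·49/0.0340 ≈ 163.11, so AQI = 163.
Tehran 0.2394: bracket 0.1940–0.2498 → index 301–500; slope 199/0.0558, offset 0.0454.
AQI = 301 + 199/0.0558·0.0454 ≈ 462.91 ⇒ 463.
AQIs: Beijing=93, Houston=128, Cairo=163, Tehran=463. Tehran (463) − Cairo (163) = 300.

300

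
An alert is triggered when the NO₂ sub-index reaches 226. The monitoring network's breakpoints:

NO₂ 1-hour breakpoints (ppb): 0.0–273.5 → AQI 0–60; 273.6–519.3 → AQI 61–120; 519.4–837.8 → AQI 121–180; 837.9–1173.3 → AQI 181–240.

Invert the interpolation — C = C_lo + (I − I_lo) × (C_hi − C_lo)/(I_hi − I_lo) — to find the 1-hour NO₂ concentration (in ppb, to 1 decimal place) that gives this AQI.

AQI 226 lies in the 181–240 band, which corresponds to 837.9–1173.3 ppb.
C = 837.9 + (226−181)×(1173.3−837.9)/(240−181) = 837.9 + 45×335.4/59 ≈ 1093.714 ppb → 1093.7 ppb to 1 dp.

1093.7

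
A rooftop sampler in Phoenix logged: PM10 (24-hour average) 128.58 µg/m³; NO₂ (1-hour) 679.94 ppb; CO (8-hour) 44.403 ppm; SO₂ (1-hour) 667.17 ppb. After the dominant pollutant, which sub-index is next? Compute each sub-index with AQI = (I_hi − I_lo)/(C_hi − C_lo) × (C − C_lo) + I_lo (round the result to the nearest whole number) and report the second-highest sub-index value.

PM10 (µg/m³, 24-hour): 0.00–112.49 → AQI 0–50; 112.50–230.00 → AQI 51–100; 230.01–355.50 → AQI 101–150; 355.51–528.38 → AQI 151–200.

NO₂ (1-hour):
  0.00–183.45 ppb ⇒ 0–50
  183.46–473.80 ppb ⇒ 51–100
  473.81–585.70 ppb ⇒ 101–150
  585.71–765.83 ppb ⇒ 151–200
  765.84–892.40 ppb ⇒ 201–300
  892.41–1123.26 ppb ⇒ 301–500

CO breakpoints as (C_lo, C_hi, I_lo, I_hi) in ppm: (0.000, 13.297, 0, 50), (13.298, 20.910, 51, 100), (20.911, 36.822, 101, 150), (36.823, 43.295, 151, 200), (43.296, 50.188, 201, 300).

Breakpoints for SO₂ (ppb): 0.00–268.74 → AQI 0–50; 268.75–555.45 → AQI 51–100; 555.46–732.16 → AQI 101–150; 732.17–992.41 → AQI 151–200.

PM10: 128.58 ∈ [112.50, 230.00] ↔ index [51, 100].
51 + (128.58−112.50)·(100−51)/(230.00−112.50) = 51 + 16.08·49/117.50 ≈ 57.71, so AQI = 58.
NO₂ 679.94: bracket 585.71–765.83 → index 151–200; slope 49/180.12, offset 94.23.
AQI = 151 + 49/180.12·94.23 ≈ 176.63 ⇒ 177.
CO 44.403: bracket 43.296–50.188 → index 201–300; slope 99/6.892, offset 1.107.
AQI = 201 + 99/6.892·1.107 ≈ 216.90 ⇒ 217.
SO₂: 667.17 lies in 555.46–732.16, so I_lo=101, I_hi=150, C_lo=555.46, C_hi=732.16.
(150−101)/(732.16−555.46) × (667.17−555.46) + 101 = 49/176.70 × 111.71 + 101 ≈ 131.98 → 132.
Sub-indices: PM10→58, NO₂→177, CO→217, SO₂→132. Ranked high→low: 217, 177, 132, 58. Second-highest sub-index = 177.

177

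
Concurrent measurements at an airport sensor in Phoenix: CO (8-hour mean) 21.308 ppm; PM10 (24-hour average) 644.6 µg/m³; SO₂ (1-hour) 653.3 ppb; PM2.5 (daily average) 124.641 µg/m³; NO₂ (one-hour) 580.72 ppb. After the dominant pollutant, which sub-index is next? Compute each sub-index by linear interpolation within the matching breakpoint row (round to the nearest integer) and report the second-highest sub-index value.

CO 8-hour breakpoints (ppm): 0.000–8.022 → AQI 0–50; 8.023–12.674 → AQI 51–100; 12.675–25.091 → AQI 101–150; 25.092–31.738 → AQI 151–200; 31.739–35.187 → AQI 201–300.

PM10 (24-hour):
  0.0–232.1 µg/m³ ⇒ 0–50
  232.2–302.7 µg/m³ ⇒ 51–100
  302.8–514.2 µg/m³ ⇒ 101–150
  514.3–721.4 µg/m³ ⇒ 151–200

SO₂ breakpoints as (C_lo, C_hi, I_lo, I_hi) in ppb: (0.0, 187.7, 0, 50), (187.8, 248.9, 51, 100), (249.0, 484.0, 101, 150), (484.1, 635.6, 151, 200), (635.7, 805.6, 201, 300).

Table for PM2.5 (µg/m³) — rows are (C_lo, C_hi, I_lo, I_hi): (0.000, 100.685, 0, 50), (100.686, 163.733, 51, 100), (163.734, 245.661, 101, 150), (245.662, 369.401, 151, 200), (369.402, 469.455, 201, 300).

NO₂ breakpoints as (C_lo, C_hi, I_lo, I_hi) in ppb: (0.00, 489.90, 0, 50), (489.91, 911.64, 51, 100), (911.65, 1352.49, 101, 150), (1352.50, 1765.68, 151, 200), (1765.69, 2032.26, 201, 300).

182

CO: 21.308 ∈ [12.675, 25.091] ↔ index [101, 150].
101 + (21.308−12.675)·(150−101)/(25.091−12.675) = 101 + 8.633·49/12.416 ≈ 135.07, so AQI = 135.
PM10 644.6: bracket 514.3–721.4 → index 151–200; slope 49/207.1, offset 130.3.
AQI = 151 + 49/207.1·130.3 ≈ 181.83 ⇒ 182.
SO₂: 653.3 lies in 635.7–805.6, so I_lo=201, I_hi=300, C_lo=635.7, C_hi=805.6.
(300−201)/(805.6−635.7) × (653.3−635.7) + 201 = 99/169.9 × 17.6 + 201 ≈ 211.26 → 211.
PM2.5 124.641: bracket 100.686–163.733 → index 51–100; slope 49/63.047, offset 23.955.
AQI = 51 + 49/63.047·23.955 ≈ 69.62 ⇒ 70.
NO₂ 580.72: bracket 489.91–911.64 → index 51–100; slope 49/421.73, offset 90.81.
AQI = 51 + 49/421.73·90.81 ≈ 61.55 ⇒ 62.
Sub-indices: CO→135, PM10→182, SO₂→211, PM2.5→70, NO₂→62. Ranked high→low: 211, 182, 135, 70, 62. Second-highest sub-index = 182.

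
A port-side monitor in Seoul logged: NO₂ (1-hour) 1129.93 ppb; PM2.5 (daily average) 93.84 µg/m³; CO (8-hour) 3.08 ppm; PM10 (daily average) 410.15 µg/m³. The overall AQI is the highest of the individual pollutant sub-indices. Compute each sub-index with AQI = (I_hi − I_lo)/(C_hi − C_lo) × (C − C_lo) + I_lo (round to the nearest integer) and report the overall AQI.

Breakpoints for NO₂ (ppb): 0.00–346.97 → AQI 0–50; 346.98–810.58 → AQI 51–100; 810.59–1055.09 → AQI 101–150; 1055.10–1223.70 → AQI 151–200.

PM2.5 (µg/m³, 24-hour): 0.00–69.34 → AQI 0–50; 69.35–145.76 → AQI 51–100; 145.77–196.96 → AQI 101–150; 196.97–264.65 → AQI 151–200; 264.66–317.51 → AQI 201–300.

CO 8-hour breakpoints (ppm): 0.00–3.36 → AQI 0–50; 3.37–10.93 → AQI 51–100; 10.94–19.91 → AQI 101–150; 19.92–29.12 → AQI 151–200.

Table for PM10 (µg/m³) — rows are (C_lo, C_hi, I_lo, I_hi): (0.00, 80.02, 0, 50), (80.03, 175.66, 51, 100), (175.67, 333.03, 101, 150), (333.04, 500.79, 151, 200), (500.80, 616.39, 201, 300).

174

NO₂ 1129.93: bracket 1055.10–1223.70 → index 151–200; slope 49/168.60, offset 74.83.
AQI = 151 + 49/168.60·74.83 ≈ 172.75 ⇒ 173.
PM2.5: 93.84 ∈ [69.35, 145.76] ↔ index [51, 100].
51 + (93.84−69.35)·(100−51)/(145.76−69.35) = 51 + 24.49·49/76.41 ≈ 66.70, so AQI = 67.
CO: row 0.00–3.36 (AQI 0–50). (50−0)·(3.08−0.00)/(3.36−0.00) + 0 = 50·3.08/3.36 + 0 ≈ 45.83 → 46.
PM10: 410.15 lies in 333.04–500.79, so I_lo=151, I_hi=200, C_lo=333.04, C_hi=500.79.
(200−151)/(500.79−333.04) × (410.15−333.04) + 151 = 49/167.75 × 77.11 + 151 ≈ 173.52 → 174.
Sub-indices: NO₂→173, PM2.5→67, CO→46, PM10→174. Overall AQI = max = 174; dominant pollutant is PM10.
AQI 174: Unhealthy.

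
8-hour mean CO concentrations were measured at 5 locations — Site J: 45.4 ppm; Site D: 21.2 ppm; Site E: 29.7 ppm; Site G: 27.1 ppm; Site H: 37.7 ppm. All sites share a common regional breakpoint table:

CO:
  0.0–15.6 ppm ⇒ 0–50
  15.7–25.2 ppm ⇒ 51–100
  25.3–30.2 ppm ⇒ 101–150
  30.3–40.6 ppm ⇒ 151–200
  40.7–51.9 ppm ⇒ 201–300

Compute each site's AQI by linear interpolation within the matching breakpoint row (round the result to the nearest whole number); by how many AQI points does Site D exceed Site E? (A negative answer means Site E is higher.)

Site J: row 40.7–51.9 (AQI 201–300). (300−201)·(45.4−40.7)/(51.9−40.7) + 201 = 99·4.7/11.2 + 201 ≈ 242.54 → 243.
Site D: row 15.7–25.2 (AQI 51–100). (100−51)·(21.2−15.7)/(25.2−15.7) + 51 = 49·5.5/9.5 + 51 ≈ 79.37 → 79.
Site E: 29.7 ∈ [25.3, 30.2] ↔ index [101, 150].
101 + (29.7−25.3)·(150−101)/(30.2−25.3) = 101 + 4.4·49/4.9 ≈ 145.00, so AQI = 145.
Site G 27.1: bracket 25.3–30.2 → index 101–150; slope 49/4.9, offset 1.8.
AQI = 101 + 49/4.9·1.8 ≈ 119.00 ⇒ 119.
Site H: 37.7 ∈ [30.3, 40.6] ↔ index [151, 200].
151 + (37.7−30.3)·(200−151)/(40.6−30.3) = 151 + 7.4·49/10.3 ≈ 186.20, so AQI = 186.
AQIs: Site J=243, Site D=79, Site E=145, Site G=119, Site H=186. Site D (79) − Site E (145) = -66.

-66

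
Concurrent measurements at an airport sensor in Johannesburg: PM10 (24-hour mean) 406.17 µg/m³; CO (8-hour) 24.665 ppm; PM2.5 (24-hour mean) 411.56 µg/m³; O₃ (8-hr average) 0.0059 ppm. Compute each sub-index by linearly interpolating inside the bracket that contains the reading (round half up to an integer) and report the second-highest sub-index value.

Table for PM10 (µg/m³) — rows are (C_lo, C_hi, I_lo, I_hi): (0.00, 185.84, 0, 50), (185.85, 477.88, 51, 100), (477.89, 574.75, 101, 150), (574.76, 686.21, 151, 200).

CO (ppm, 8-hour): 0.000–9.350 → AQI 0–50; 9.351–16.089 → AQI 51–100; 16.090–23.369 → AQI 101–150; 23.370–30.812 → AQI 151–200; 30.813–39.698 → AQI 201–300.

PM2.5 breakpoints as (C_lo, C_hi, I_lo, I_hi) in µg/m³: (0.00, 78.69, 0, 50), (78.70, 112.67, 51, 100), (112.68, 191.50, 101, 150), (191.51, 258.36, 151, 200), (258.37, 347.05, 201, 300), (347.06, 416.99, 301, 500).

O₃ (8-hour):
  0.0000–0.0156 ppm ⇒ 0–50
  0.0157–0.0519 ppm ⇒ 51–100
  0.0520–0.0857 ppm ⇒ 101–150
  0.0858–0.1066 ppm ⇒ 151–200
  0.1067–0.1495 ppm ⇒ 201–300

160

PM10: row 185.85–477.88 (AQI 51–100). (100−51)·(406.17−185.85)/(477.88−185.85) + 51 = 49·220.32/292.03 + 51 ≈ 87.97 → 88.
CO: 24.665 ∈ [23.370, 30.812] ↔ index [151, 200].
151 + (24.665−23.370)·(200−151)/(30.812−23.370) = 151 + 1.295·49/7.442 ≈ 159.53, so AQI = 160.
PM2.5: row 347.06–416.99 (AQI 301–500). (500−301)·(411.56−347.06)/(416.99−347.06) + 301 = 199·64.50/69.93 + 301 ≈ 484.55 → 485.
O₃: 0.0059 lies in 0.0000–0.0156, so I_lo=0, I_hi=50, C_lo=0.0000, C_hi=0.0156.
(50−0)/(0.0156−0.0000) × (0.0059−0.0000) + 0 = 50/0.0156 × 0.0059 + 0 ≈ 18.91 → 19.
Sub-indices: PM10→88, CO→160, PM2.5→485, O₃→19. Ranked high→low: 485, 160, 88, 19. Second-highest sub-index = 160.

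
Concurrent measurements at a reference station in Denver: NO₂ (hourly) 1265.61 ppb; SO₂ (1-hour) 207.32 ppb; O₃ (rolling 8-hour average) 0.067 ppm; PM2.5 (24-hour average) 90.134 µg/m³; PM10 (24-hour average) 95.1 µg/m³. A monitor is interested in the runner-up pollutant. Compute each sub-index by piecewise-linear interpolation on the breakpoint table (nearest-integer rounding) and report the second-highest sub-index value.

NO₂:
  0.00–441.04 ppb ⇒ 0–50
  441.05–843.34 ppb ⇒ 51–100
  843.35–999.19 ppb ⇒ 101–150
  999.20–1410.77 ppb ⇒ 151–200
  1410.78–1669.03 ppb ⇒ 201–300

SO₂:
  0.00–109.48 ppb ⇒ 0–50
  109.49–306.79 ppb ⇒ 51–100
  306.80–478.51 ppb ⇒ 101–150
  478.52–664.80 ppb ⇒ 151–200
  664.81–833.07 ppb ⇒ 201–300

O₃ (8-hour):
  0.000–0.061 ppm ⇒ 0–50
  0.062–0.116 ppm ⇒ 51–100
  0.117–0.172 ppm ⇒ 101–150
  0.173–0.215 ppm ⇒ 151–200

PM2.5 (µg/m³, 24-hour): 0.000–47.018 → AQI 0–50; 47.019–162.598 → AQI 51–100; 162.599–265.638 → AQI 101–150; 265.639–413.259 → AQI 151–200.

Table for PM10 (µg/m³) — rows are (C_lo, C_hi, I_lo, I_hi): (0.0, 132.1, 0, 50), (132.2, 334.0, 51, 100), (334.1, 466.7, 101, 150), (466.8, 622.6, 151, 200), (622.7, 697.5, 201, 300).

NO₂: 1265.61 lies in 999.20–1410.77, so I_lo=151, I_hi=200, C_lo=999.20, C_hi=1410.77.
(200−151)/(1410.77−999.20) × (1265.61−999.20) + 151 = 49/411.57 × 266.41 + 151 ≈ 182.72 → 183.
SO₂: 207.32 lies in 109.49–306.79, so I_lo=51, I_hi=100, C_lo=109.49, C_hi=306.79.
(100−51)/(306.79−109.49) × (207.32−109.49) + 51 = 49/197.30 × 97.83 + 51 ≈ 75.30 → 75.
O₃: 0.067 ∈ [0.062, 0.116] ↔ index [51, 100].
51 + (0.067−0.062)·(100−51)/(0.116−0.062) = 51 + 0.005·49/0.054 ≈ 55.54, so AQI = 56.
PM2.5: row 47.019–162.598 (AQI 51–100). (100−51)·(90.134−47.019)/(162.598−47.019) + 51 = 49·43.115/115.579 + 51 ≈ 69.28 → 69.
PM10: 95.1 lies in 0.0–132.1, so I_lo=0, I_hi=50, C_lo=0.0, C_hi=132.1.
(50−0)/(132.1−0.0) × (95.1−0.0) + 0 = 50/132.1 × 95.1 + 0 ≈ 36.00 → 36.
Sub-indices: NO₂→183, SO₂→75, O₃→56, PM2.5→69, PM10→36. Ranked high→low: 183, 75, 69, 56, 36. Second-highest sub-index = 75.

75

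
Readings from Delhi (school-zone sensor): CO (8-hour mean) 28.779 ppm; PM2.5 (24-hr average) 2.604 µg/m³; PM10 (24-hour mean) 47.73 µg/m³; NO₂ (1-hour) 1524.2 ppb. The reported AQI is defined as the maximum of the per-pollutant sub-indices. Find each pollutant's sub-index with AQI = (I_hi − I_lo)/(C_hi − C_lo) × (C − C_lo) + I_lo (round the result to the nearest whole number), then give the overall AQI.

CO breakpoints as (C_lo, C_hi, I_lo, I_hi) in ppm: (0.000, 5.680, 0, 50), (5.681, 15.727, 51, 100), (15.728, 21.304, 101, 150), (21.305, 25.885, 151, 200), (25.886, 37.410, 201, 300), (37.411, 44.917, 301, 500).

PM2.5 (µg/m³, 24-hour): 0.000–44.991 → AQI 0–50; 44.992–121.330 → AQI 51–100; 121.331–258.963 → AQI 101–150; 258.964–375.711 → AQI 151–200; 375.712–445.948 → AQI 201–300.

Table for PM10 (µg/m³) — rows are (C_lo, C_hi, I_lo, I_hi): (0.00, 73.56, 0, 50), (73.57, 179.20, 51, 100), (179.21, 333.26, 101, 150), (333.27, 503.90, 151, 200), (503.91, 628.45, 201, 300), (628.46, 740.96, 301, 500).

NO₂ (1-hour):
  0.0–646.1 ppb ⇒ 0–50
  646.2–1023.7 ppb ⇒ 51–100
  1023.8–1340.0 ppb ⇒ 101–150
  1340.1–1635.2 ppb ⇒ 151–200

226

CO: row 25.886–37.410 (AQI 201–300). (300−201)·(28.779−25.886)/(37.410−25.886) + 201 = 99·2.893/11.524 + 201 ≈ 225.85 → 226.
PM2.5: 2.604 ∈ [0.000, 44.991] ↔ index [0, 50].
0 + (2.604−0.000)·(50−0)/(44.991−0.000) = 0 + 2.604·50/44.991 ≈ 2.89, so AQI = 3.
PM10: row 0.00–73.56 (AQI 0–50). (50−0)·(47.73−0.00)/(73.56−0.00) + 0 = 50·47.73/73.56 + 0 ≈ 32.44 → 32.
NO₂: 1524.2 lies in 1340.1–1635.2, so I_lo=151, I_hi=200, C_lo=1340.1, C_hi=1635.2.
(200−151)/(1635.2−1340.1) × (1524.2−1340.1) + 151 = 49/295.1 × 184.1 + 151 ≈ 181.57 → 182.
Sub-indices: CO→226, PM2.5→3, PM10→32, NO₂→182. Overall AQI = max = 226; dominant pollutant is CO.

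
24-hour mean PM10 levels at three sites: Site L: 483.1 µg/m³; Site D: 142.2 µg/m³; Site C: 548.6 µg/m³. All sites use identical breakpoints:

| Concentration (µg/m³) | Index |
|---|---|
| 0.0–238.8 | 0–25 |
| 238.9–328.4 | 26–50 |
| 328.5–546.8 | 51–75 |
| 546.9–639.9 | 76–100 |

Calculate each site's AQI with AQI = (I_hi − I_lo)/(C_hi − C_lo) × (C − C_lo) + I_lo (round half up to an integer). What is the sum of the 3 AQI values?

159

Site L: 483.1 lies in 328.5–546.8, so I_lo=51, I_hi=75, C_lo=328.5, C_hi=546.8.
(75−51)/(546.8−328.5) × (483.1−328.5) + 51 = 24/218.3 × 154.6 + 51 ≈ 68.00 → 68.
Site D 142.2: bracket 0.0–238.8 → index 0–25; slope 25/238.8, offset 142.2.
AQI = 0 + 25/238.8·142.2 ≈ 14.89 ⇒ 15.
Site C 548.6: bracket 546.9–639.9 → index 76–100; slope 24/93.0, offset 1.7.
AQI = 76 + 24/93.0·1.7 ≈ 76.44 ⇒ 76.
AQIs: Site L=68, Site D=15, Site C=76. Sum = 68 + 15 + 76 = 159.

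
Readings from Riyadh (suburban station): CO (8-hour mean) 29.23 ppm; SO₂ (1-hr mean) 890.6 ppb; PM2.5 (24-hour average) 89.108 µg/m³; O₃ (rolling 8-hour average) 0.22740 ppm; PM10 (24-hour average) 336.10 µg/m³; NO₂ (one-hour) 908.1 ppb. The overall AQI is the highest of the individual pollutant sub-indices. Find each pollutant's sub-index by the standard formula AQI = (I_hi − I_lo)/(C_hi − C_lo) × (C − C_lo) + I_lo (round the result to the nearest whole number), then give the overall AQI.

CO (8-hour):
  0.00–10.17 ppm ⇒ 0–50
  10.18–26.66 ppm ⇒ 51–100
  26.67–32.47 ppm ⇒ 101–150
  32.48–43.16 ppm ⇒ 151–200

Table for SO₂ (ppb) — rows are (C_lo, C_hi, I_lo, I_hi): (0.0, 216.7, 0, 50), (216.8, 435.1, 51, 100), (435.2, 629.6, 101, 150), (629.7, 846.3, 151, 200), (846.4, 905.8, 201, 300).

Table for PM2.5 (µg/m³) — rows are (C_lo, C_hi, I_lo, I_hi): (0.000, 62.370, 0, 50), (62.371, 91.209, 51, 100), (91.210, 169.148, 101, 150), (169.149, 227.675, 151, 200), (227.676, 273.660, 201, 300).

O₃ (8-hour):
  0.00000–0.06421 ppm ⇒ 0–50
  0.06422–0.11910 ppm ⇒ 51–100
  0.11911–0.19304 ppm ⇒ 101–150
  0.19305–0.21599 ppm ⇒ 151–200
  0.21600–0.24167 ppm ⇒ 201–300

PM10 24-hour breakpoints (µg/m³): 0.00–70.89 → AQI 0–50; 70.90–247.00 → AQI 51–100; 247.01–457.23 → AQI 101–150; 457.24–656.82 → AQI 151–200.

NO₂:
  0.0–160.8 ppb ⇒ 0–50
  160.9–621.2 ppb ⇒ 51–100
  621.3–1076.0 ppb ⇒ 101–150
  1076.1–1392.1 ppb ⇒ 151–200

275

CO: 29.23 lies in 26.67–32.47, so I_lo=101, I_hi=150, C_lo=26.67, C_hi=32.47.
(150−101)/(32.47−26.67) × (29.23−26.67) + 101 = 49/5.80 × 2.56 + 101 ≈ 122.63 → 123.
SO₂: 890.6 ∈ [846.4, 905.8] ↔ index [201, 300].
201 + (890.6−846.4)·(300−201)/(905.8−846.4) = 201 + 44.2·99/59.4 ≈ 274.67, so AQI = 275.
PM2.5: row 62.371–91.209 (AQI 51–100). (100−51)·(89.108−62.371)/(91.209−62.371) + 51 = 49·26.737/28.838 + 51 ≈ 96.43 → 96.
O₃: 0.22740 ∈ [0.21600, 0.24167] ↔ index [201, 300].
201 + (0.22740−0.21600)·(300−201)/(0.24167−0.21600) = 201 + 0.01140·99/0.02567 ≈ 244.97, so AQI = 245.
PM10: 336.10 ∈ [247.01, 457.23] ↔ index [101, 150].
101 + (336.10−247.01)·(150−101)/(457.23−247.01) = 101 + 89.09·49/210.22 ≈ 121.77, so AQI = 122.
NO₂ 908.1: bracket 621.3–1076.0 → index 101–150; slope 49/454.7, offset 286.8.
AQI = 101 + 49/454.7·286.8 ≈ 131.91 ⇒ 132.
Sub-indices: CO→123, SO₂→275, PM2.5→96, O₃→245, PM10→122, NO₂→132. Overall AQI = max = 275; dominant pollutant is SO₂.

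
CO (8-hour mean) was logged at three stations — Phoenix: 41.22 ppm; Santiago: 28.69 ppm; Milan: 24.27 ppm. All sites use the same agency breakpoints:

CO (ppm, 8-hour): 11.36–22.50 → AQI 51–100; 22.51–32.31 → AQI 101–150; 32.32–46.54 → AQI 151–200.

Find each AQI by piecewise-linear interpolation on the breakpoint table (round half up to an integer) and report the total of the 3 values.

424

Phoenix 41.22: bracket 32.32–46.54 → index 151–200; slope 49/14.22, offset 8.90.
AQI = 151 + 49/14.22·8.90 ≈ 181.67 ⇒ 182.
Santiago: row 22.51–32.31 (AQI 101–150). (150−101)·(28.69−22.51)/(32.31−22.51) + 101 = 49·6.18/9.80 + 101 ≈ 131.90 → 132.
Milan: 24.27 ∈ [22.51, 32.31] ↔ index [101, 150].
101 + (24.27−22.51)·(150−101)/(32.31−22.51) = 101 + 1.76·49/9.80 ≈ 109.80, so AQI = 110.
AQIs: Phoenix=182, Santiago=132, Milan=110. Sum = 182 + 132 + 110 = 424.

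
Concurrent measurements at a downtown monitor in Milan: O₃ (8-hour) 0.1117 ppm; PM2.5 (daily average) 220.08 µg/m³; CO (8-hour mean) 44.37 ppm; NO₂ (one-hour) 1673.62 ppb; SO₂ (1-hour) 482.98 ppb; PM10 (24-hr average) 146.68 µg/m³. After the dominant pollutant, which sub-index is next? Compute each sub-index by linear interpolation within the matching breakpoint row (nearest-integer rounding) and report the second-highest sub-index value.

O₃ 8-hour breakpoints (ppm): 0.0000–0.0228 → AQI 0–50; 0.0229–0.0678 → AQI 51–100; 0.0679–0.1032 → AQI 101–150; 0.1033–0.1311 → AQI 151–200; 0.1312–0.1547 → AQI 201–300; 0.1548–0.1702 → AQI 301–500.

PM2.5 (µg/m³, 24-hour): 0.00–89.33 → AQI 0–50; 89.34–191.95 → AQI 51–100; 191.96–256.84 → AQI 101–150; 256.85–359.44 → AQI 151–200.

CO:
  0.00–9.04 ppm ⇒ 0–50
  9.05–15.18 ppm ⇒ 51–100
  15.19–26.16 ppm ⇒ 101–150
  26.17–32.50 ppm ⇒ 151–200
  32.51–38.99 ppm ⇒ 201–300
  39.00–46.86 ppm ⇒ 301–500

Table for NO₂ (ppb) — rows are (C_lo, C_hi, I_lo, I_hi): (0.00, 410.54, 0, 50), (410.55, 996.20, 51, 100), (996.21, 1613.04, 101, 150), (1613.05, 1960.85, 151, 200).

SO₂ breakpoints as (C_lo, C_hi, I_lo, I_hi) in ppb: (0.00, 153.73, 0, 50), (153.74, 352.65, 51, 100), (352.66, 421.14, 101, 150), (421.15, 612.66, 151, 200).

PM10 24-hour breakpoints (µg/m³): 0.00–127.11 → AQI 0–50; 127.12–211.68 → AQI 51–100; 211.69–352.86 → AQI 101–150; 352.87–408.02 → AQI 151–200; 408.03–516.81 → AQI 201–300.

167

O₃: row 0.1033–0.1311 (AQI 151–200). (200−151)·(0.1117−0.1033)/(0.1311−0.1033) + 151 = 49·0.0084/0.0278 + 151 ≈ 165.81 → 166.
PM2.5: 220.08 ∈ [191.96, 256.84] ↔ index [101, 150].
101 + (220.08−191.96)·(150−101)/(256.84−191.96) = 101 + 28.12·49/64.88 ≈ 122.24, so AQI = 122.
CO 44.37: bracket 39.00–46.86 → index 301–500; slope 199/7.86, offset 5.37.
AQI = 301 + 199/7.86·5.37 ≈ 436.96 ⇒ 437.
NO₂: 1673.62 ∈ [1613.05, 1960.85] ↔ index [151, 200].
151 + (1673.62−1613.05)·(200−151)/(1960.85−1613.05) = 151 + 60.57·49/347.80 ≈ 159.53, so AQI = 160.
SO₂: 482.98 ∈ [421.15, 612.66] ↔ index [151, 200].
151 + (482.98−421.15)·(200−151)/(612.66−421.15) = 151 + 61.83·49/191.51 ≈ 166.82, so AQI = 167.
PM10: 146.68 lies in 127.12–211.68, so I_lo=51, I_hi=100, C_lo=127.12, C_hi=211.68.
(100−51)/(211.68−127.12) × (146.68−127.12) + 51 = 49/84.56 × 19.56 + 51 ≈ 62.33 → 62.
Sub-indices: O₃→166, PM2.5→122, CO→437, NO₂→160, SO₂→167, PM10→62. Ranked high→low: 437, 167, 166, 160, 122, 62. Second-highest sub-index = 167.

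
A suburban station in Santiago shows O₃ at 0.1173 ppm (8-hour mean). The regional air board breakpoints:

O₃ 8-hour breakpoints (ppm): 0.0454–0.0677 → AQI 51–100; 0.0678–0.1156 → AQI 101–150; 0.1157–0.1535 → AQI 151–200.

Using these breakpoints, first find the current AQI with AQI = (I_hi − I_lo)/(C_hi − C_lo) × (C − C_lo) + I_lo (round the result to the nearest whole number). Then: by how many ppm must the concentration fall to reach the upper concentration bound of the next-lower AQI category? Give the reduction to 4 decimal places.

O₃: 0.1173 ∈ [0.1157, 0.1535] ↔ index [151, 200].
151 + (0.1173−0.1157)·(200−151)/(0.1535−0.1157) = 151 + 0.0016·49/0.0378 ≈ 153.07, so AQI = 153.
Current AQI 153 is in the Unhealthy range (151–200). The next-lower category tops out at AQI 150, whose upper concentration bound is 0.1156 ppm.
Reduction needed = 0.1173 − 0.1156 = 0.0017 ppm.

0.0017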